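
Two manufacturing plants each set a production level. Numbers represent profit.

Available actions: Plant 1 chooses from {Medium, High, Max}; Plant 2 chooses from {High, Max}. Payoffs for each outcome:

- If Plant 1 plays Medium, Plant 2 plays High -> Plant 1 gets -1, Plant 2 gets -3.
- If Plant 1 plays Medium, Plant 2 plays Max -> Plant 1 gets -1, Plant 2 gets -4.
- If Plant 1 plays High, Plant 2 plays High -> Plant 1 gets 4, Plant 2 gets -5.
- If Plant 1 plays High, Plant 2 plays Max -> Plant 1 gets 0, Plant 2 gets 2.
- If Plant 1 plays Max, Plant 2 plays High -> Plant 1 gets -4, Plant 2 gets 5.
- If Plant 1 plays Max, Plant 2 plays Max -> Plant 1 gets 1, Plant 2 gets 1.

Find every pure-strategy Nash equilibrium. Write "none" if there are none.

none

For each strategy profile, look for a profitable unilateral deviation.
(Medium, High): Plant 1 can switch to High (-1 → 4). Not NE.
(Medium, Max): Plant 1 can switch to High (-1 → 0). Not NE.
(High, High): Plant 2 can switch to Max (-5 → 2). Not NE.
(High, Max): Plant 1 can switch to Max (0 → 1). Not NE.
(Max, High): Plant 1 can switch to Medium (-4 → -1). Not NE.
(Max, Max): Plant 2 can switch to High (1 → 5). Not NE.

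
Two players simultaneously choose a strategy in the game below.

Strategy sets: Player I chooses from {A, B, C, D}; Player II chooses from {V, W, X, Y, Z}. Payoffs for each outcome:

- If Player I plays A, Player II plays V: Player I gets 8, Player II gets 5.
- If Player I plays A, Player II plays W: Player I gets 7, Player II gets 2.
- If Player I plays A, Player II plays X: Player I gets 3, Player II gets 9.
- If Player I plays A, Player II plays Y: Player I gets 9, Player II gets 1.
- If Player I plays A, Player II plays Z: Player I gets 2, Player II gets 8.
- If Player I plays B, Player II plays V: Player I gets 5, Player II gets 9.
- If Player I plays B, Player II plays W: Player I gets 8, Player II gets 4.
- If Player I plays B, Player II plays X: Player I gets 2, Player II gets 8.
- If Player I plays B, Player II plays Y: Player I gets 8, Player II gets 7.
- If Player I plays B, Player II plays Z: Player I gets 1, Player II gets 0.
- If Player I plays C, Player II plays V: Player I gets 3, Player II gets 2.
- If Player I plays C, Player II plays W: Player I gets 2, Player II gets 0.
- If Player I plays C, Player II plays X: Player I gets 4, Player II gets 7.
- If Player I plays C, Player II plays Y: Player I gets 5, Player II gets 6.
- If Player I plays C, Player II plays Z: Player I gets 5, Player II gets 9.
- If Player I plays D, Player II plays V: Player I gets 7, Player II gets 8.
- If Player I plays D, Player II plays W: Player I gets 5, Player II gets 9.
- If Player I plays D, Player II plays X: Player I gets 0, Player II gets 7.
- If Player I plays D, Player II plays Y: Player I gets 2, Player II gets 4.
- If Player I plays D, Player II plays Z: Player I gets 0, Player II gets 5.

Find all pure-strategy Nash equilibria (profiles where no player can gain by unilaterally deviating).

For each player, find the best response to each opponent profile; mutual best responses are the pure NE.
Player I against V: payoffs 8, 5, 3, 7 → best response A.
Player I against W: payoffs 7, 8, 2, 5 → best response B.
Player I against X: payoffs 3, 2, 4, 0 → best response C.
Player I against Y: payoffs 9, 8, 5, 2 → best response A.
Player I against Z: payoffs 2, 1, 5, 0 → best response C.
Player II against A: payoffs 5, 2, 9, 1, 8 → best response X.
Player II against B: payoffs 9, 4, 8, 7, 0 → best response V.
Player II against C: payoffs 2, 0, 7, 6, 9 → best response Z.
Player II against D: payoffs 8, 9, 7, 4, 5 → best response W.
Mutual best responses: (C, Z).

(C, Z)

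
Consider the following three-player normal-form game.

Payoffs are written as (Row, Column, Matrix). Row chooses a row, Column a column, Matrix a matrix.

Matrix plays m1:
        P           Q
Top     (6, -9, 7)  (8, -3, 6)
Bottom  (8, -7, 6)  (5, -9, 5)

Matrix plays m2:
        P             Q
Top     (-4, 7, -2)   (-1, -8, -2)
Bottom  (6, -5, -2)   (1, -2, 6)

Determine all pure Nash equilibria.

(Top, Q, m1) and (Bottom, P, m1) and (Bottom, Q, m2)

For each player, find the best response to each opponent profile; mutual best responses are the pure NE.
Row against (P, m1): payoffs 6, 8 → best response Bottom.
Row against (P, m2): payoffs -4, 6 → best response Bottom.
Row against (Q, m1): payoffs 8, 5 → best response Top.
Row against (Q, m2): payoffs -1, 1 → best response Bottom.
Column against (Top, m1): payoffs -9, -3 → best response Q.
Column against (Top, m2): payoffs 7, -8 → best response P.
Column against (Bottom, m1): payoffs -7, -9 → best response P.
Column against (Bottom, m2): payoffs -5, -2 → best response Q.
Matrix against (Top, P): payoffs 7, -2 → best response m1.
Matrix against (Top, Q): payoffs 6, -2 → best response m1.
Matrix against (Bottom, P): payoffs 6, -2 → best response m1.
Matrix against (Bottom, Q): payoffs 5, 6 → best response m2.
Mutual best responses: (Top, Q, m1); (Bottom, P, m1); (Bottom, Q, m2).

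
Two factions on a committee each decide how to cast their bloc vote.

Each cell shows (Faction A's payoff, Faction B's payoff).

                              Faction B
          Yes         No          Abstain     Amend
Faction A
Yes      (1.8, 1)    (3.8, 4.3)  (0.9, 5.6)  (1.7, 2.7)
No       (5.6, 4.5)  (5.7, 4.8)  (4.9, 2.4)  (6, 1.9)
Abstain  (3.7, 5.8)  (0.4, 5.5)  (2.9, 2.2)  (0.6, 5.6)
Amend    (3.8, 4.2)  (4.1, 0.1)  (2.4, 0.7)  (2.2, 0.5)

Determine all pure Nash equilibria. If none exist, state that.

Mark each player's best response to every combination of opponents' strategies; a profile where every player is best-responding is a pure Nash equilibrium.
Faction A against Yes: payoffs 1.8, 5.6, 3.7, 3.8 → best response No.
Faction A against No: payoffs 3.8, 5.7, 0.4, 4.1 → best response No.
Faction A against Abstain: payoffs 0.9, 4.9, 2.9, 2.4 → best response No.
Faction A against Amend: payoffs 1.7, 6, 0.6, 2.2 → best response No.
Faction B against Yes: payoffs 1, 4.3, 5.6, 2.7 → best response Abstain.
Faction B against No: payoffs 4.5, 4.8, 2.4, 1.9 → best response No.
Faction B against Abstain: payoffs 5.8, 5.5, 2.2, 5.6 → best response Yes.
Faction B against Amend: payoffs 4.2, 0.1, 0.7, 0.5 → best response Yes.
Mutual best responses: (No, No).

The unique pure-strategy Nash equilibrium is (No, No).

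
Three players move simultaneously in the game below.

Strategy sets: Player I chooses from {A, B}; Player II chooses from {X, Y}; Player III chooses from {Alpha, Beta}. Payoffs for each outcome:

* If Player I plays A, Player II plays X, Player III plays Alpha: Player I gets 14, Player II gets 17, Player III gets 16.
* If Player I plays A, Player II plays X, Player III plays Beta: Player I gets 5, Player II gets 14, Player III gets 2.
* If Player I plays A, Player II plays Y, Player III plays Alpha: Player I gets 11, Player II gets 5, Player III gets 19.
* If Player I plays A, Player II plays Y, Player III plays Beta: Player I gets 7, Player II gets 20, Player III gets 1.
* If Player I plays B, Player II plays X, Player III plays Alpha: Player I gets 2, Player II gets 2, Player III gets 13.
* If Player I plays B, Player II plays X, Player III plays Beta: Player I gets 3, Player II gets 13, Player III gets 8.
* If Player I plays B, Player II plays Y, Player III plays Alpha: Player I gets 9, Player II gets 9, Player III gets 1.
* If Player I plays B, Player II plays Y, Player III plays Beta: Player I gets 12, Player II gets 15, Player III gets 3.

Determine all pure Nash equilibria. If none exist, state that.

The pure Nash equilibria are (A, X, Alpha) and (B, Y, Beta).

For each strategy profile, look for a profitable unilateral deviation.
(A, X, Alpha): Player I gets 14, best alternative 2; Player II gets 17, best alternative 5; Player III gets 16, best alternative 2. No profitable deviation — NE.
(A, X, Beta): Player II can switch to Y (14 → 20). Not NE.
(A, Y, Alpha): Player II can switch to X (5 → 17). Not NE.
(A, Y, Beta): Player I can switch to B (7 → 12). Not NE.
(B, X, Alpha): Player I can switch to A (2 → 14). Not NE.
(B, X, Beta): Player I can switch to A (3 → 5). Not NE.
(B, Y, Alpha): Player I can switch to A (9 → 11). Not NE.
(B, Y, Beta): Player I gets 12, best alternative 7; Player II gets 15, best alternative 13; Player III gets 3, best alternative 1. No profitable deviation — NE.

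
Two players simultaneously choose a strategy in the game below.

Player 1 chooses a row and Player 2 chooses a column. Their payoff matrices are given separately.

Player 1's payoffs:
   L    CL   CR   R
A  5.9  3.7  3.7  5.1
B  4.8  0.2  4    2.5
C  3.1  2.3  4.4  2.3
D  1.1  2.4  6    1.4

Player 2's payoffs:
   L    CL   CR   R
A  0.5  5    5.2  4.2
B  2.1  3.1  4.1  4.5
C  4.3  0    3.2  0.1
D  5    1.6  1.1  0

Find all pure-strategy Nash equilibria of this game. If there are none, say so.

Player 1 against L: payoffs 5.9, 4.8, 3.1, 1.1 → best response A.
Player 1 against CL: payoffs 3.7, 0.2, 2.3, 2.4 → best response A.
Player 1 against CR: payoffs 3.7, 4, 4.4, 6 → best response D.
Player 1 against R: payoffs 5.1, 2.5, 2.3, 1.4 → best response A.
Player 2 against A: payoffs 0.5, 5, 5.2, 4.2 → best response CR.
Player 2 against B: payoffs 2.1, 3.1, 4.1, 4.5 → best response R.
Player 2 against C: payoffs 4.3, 0, 3.2, 0.1 → best response L.
Player 2 against D: payoffs 5, 1.6, 1.1, 0 → best response L.
No profile is a mutual best response for all players.

This game has no pure Nash equilibrium.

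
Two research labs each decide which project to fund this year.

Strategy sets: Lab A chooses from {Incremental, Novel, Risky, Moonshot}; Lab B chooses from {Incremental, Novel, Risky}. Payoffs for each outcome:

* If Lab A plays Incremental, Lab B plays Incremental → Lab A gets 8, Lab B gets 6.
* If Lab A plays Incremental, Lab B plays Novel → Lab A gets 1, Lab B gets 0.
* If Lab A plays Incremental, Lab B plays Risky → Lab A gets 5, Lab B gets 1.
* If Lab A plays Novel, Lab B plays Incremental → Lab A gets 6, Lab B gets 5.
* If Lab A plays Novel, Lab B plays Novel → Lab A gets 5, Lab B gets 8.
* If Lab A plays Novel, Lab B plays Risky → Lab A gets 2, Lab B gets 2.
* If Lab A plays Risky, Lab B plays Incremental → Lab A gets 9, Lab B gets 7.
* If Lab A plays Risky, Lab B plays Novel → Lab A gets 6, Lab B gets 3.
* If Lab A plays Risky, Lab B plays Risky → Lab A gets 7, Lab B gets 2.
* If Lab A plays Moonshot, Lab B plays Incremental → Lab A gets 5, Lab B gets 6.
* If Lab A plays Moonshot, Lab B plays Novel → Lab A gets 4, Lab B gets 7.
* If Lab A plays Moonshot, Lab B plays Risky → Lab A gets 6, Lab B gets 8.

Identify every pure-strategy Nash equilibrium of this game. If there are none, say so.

The unique pure-strategy Nash equilibrium is (Risky, Incremental).

(Incremental, Incremental): Lab A can switch to Risky (8 → 9). Not NE.
(Incremental, Novel): Lab A can switch to Novel (1 → 5). Not NE.
(Incremental, Risky): Lab A can switch to Risky (5 → 7). Not NE.
(Novel, Incremental): Lab A can switch to Incremental (6 → 8). Not NE.
(Novel, Novel): Lab A can switch to Risky (5 → 6). Not NE.
(Novel, Risky): Lab A can switch to Incremental (2 → 5). Not NE.
(Risky, Incremental): Lab A gets 9, best alternative 8; Lab B gets 7, best alternative 3. No profitable deviation — NE.
(The remaining 5 profiles each have a profitable deviation by the same check.)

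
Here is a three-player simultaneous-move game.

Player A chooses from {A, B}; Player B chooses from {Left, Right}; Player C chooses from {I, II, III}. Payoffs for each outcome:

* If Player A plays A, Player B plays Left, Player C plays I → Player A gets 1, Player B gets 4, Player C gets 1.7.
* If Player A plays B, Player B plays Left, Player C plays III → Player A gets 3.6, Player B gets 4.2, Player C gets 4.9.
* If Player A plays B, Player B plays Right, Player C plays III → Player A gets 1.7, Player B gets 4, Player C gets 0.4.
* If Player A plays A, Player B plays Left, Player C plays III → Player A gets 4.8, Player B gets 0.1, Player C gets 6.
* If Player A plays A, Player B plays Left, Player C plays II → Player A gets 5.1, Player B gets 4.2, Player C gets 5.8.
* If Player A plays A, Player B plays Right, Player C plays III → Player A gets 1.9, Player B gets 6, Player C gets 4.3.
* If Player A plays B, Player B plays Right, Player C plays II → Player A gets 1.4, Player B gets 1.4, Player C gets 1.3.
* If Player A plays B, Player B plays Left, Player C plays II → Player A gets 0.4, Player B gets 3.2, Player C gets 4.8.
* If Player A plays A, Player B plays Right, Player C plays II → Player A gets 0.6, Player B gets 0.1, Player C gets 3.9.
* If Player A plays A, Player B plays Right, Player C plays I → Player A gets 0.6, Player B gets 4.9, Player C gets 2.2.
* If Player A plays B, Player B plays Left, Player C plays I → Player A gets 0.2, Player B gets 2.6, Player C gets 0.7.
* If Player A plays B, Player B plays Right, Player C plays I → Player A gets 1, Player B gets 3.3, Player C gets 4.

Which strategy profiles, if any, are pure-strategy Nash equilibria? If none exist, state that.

For each player, find the best response to each opponent profile; mutual best responses are the pure NE.
Player A against (Left, I): payoffs 1, 0.2 → best response A.
Player A against (Left, II): payoffs 5.1, 0.4 → best response A.
Player A against (Left, III): payoffs 4.8, 3.6 → best response A.
Player A against (Right, I): payoffs 0.6, 1 → best response B.
Player A against (Right, II): payoffs 0.6, 1.4 → best response B.
Player A against (Right, III): payoffs 1.9, 1.7 → best response A.
Player B against (A, I): payoffs 4, 4.9 → best response Right.
Player B against (A, II): payoffs 4.2, 0.1 → best response Left.
Player B against (A, III): payoffs 0.1, 6 → best response Right.
Player B against (B, I): payoffs 2.6, 3.3 → best response Right.
Player B against (B, II): payoffs 3.2, 1.4 → best response Left.
Player B against (B, III): payoffs 4.2, 4 → best response Left.
Player C against (A, Left): payoffs 1.7, 5.8, 6 → best response III.
Player C against (A, Right): payoffs 2.2, 3.9, 4.3 → best response III.
Player C against (B, Left): payoffs 0.7, 4.8, 4.9 → best response III.
Player C against (B, Right): payoffs 4, 1.3, 0.4 → best response I.
Mutual best responses: (A, Right, III); (B, Right, I).

The pure Nash equilibria are (A, Right, III), (B, Right, I).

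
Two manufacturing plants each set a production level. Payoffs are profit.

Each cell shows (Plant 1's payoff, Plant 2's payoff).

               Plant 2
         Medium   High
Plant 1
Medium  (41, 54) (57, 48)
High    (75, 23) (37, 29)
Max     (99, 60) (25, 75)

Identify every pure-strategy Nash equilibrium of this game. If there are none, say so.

For each strategy profile, look for a profitable unilateral deviation.
(Medium, Medium): Plant 1 can switch to High (41 → 75). Not NE.
(Medium, High): Plant 2 can switch to Medium (48 → 54). Not NE.
(High, Medium): Plant 1 can switch to Max (75 → 99). Not NE.
(High, High): Plant 1 can switch to Medium (37 → 57). Not NE.
(Max, Medium): Plant 2 can switch to High (60 → 75). Not NE.
(Max, High): Plant 1 can switch to Medium (25 → 57). Not NE.

none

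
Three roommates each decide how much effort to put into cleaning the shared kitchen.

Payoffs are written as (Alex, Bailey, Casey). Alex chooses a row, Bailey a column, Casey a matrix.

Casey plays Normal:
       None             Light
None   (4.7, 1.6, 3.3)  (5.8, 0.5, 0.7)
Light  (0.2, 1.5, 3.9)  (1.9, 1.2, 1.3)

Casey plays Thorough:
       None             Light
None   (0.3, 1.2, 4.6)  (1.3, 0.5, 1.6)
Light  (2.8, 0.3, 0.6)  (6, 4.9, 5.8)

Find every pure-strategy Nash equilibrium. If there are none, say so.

For each player, find the best response to each opponent profile; mutual best responses are the pure NE.
Alex against (None, Normal): payoffs 4.7, 0.2 → best response None.
Alex against (None, Thorough): payoffs 0.3, 2.8 → best response Light.
Alex against (Light, Normal): payoffs 5.8, 1.9 → best response None.
Alex against (Light, Thorough): payoffs 1.3, 6 → best response Light.
Bailey against (None, Normal): payoffs 1.6, 0.5 → best response None.
Bailey against (None, Thorough): payoffs 1.2, 0.5 → best response None.
Bailey against (Light, Normal): payoffs 1.5, 1.2 → best response None.
Bailey against (Light, Thorough): payoffs 0.3, 4.9 → best response Light.
Casey against (None, None): payoffs 3.3, 4.6 → best response Thorough.
Casey against (None, Light): payoffs 0.7, 1.6 → best response Thorough.
Casey against (Light, None): payoffs 3.9, 0.6 → best response Normal.
Casey against (Light, Light): payoffs 1.3, 5.8 → best response Thorough.
Mutual best responses: (Light, Light, Thorough).

The unique pure-strategy Nash equilibrium is (Light, Light, Thorough).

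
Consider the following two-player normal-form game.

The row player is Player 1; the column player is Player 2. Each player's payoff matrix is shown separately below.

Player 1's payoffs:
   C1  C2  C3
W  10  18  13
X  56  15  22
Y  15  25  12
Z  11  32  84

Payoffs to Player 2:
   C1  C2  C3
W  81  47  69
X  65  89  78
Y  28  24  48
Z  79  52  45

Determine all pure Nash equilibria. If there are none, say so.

There is no pure-strategy Nash equilibrium.

(W, C1): Player 1 can switch to X (10 → 56). Not NE.
(W, C2): Player 1 can switch to Y (18 → 25). Not NE.
(W, C3): Player 1 can switch to X (13 → 22). Not NE.
(X, C1): Player 2 can switch to C2 (65 → 89). Not NE.
(X, C2): Player 1 can switch to W (15 → 18). Not NE.
(X, C3): Player 1 can switch to Z (22 → 84). Not NE.
(Y, C1): Player 1 can switch to X (15 → 56). Not NE.
(Y, C2): Player 1 can switch to Z (25 → 32). Not NE.
(The remaining 4 profiles each have a profitable deviation by the same check.)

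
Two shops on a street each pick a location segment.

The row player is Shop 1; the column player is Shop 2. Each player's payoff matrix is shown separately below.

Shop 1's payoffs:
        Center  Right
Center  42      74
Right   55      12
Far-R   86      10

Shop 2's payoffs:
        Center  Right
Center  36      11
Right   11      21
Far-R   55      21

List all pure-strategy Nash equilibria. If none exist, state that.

(Far-R, Center)

For each player, find the best response to each opponent profile; mutual best responses are the pure NE.
Shop 1 against Center: payoffs 42, 55, 86 → best response Far-R.
Shop 1 against Right: payoffs 74, 12, 10 → best response Center.
Shop 2 against Center: payoffs 36, 11 → best response Center.
Shop 2 against Right: payoffs 11, 21 → best response Right.
Shop 2 against Far-R: payoffs 55, 21 → best response Center.
Mutual best responses: (Far-R, Center).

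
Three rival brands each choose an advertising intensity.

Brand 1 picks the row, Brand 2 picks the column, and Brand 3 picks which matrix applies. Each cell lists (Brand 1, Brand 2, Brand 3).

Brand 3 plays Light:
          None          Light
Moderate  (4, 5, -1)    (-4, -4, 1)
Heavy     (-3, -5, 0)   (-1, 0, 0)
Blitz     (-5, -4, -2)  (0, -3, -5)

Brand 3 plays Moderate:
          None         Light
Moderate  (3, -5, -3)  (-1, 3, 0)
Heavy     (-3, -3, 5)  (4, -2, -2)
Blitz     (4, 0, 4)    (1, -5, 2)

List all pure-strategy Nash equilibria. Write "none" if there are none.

(Moderate, None, Light); (Blitz, None, Moderate)

Brand 1 against (None, Light): payoffs 4, -3, -5 → best response Moderate.
Brand 1 against (None, Moderate): payoffs 3, -3, 4 → best response Blitz.
Brand 1 against (Light, Light): payoffs -4, -1, 0 → best response Blitz.
Brand 1 against (Light, Moderate): payoffs -1, 4, 1 → best response Heavy.
Brand 2 against (Moderate, Light): payoffs 5, -4 → best response None.
Brand 2 against (Moderate, Moderate): payoffs -5, 3 → best response Light.
Brand 2 against (Heavy, Light): payoffs -5, 0 → best response Light.
Brand 2 against (Heavy, Moderate): payoffs -3, -2 → best response Light.
Brand 2 against (Blitz, Light): payoffs -4, -3 → best response Light.
Brand 2 against (Blitz, Moderate): payoffs 0, -5 → best response None.
Brand 3 against (Moderate, None): payoffs -1, -3 → best response Light.
Brand 3 against (Moderate, Light): payoffs 1, 0 → best response Light.
Brand 3 against (Heavy, None): payoffs 0, 5 → best response Moderate.
Brand 3 against (Heavy, Light): payoffs 0, -2 → best response Light.
Brand 3 against (Blitz, None): payoffs -2, 4 → best response Moderate.
Brand 3 against (Blitz, Light): payoffs -5, 2 → best response Moderate.
Mutual best responses: (Moderate, None, Light); (Blitz, None, Moderate).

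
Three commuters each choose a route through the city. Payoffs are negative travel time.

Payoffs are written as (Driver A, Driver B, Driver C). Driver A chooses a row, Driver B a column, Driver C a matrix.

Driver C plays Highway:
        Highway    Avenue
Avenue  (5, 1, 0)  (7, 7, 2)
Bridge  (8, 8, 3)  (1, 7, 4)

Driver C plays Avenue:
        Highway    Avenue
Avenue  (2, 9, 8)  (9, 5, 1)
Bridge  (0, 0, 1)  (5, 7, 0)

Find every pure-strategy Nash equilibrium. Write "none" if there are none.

For each player, find the best response to each opponent profile; mutual best responses are the pure NE.
Driver A against (Highway, Highway): payoffs 5, 8 → best response Bridge.
Driver A against (Highway, Avenue): payoffs 2, 0 → best response Avenue.
Driver A against (Avenue, Highway): payoffs 7, 1 → best response Avenue.
Driver A against (Avenue, Avenue): payoffs 9, 5 → best response Avenue.
Driver B against (Avenue, Highway): payoffs 1, 7 → best response Avenue.
Driver B against (Avenue, Avenue): payoffs 9, 5 → best response Highway.
Driver B against (Bridge, Highway): payoffs 8, 7 → best response Highway.
Driver B against (Bridge, Avenue): payoffs 0, 7 → best response Avenue.
Driver C against (Avenue, Highway): payoffs 0, 8 → best response Avenue.
Driver C against (Avenue, Avenue): payoffs 2, 1 → best response Highway.
Driver C against (Bridge, Highway): payoffs 3, 1 → best response Highway.
Driver C against (Bridge, Avenue): payoffs 4, 0 → best response Highway.
Mutual best responses: (Avenue, Highway, Avenue); (Avenue, Avenue, Highway); (Bridge, Highway, Highway).

(Avenue, Highway, Avenue); (Avenue, Avenue, Highway); (Bridge, Highway, Highway)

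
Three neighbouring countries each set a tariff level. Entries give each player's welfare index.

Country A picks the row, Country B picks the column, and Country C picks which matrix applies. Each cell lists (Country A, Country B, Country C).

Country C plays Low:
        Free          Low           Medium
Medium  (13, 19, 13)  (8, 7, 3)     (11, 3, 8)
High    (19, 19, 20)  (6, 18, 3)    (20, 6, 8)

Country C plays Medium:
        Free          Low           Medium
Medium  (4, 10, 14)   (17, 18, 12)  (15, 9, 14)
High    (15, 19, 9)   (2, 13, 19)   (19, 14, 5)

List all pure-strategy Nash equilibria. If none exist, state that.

(Medium, Free, Low): Country A can switch to High (13 → 19). Not NE.
(Medium, Free, Medium): Country A can switch to High (4 → 15). Not NE.
(Medium, Low, Low): Country B can switch to Free (7 → 19). Not NE.
(Medium, Low, Medium): Country A gets 17, best alternative 2; Country B gets 18, best alternative 10; Country C gets 12, best alternative 3. No profitable deviation — NE.
(Medium, Medium, Low): Country A can switch to High (11 → 20). Not NE.
(Medium, Medium, Medium): Country A can switch to High (15 → 19). Not NE.
(High, Free, Low): Country A gets 19, best alternative 13; Country B gets 19, best alternative 18; Country C gets 20, best alternative 9. No profitable deviation — NE.
(High, Free, Medium): Country C can switch to Low (9 → 20). Not NE.
(High, Low, Low): Country A can switch to Medium (6 → 8). Not NE.
(High, Low, Medium): Country A can switch to Medium (2 → 17). Not NE.
(The remaining 2 profiles each have a profitable deviation by the same check.)

(Medium, Low, Medium) and (High, Free, Low)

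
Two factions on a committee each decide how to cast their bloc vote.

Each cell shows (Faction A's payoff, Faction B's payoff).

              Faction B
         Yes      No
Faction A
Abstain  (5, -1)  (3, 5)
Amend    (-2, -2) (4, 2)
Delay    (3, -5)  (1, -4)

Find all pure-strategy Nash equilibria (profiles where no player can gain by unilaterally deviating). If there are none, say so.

For each strategy profile, look for a profitable unilateral deviation.
(Abstain, Yes): Faction B can switch to No (-1 → 5). Not NE.
(Abstain, No): Faction A can switch to Amend (3 → 4). Not NE.
(Amend, Yes): Faction A can switch to Abstain (-2 → 5). Not NE.
(Amend, No): Faction A gets 4, best alternative 3; Faction B gets 2, best alternative -2. No profitable deviation — NE.
(Delay, Yes): Faction A can switch to Abstain (3 → 5). Not NE.
(Delay, No): Faction A can switch to Abstain (1 → 3). Not NE.

The unique pure-strategy Nash equilibrium is (Amend, No).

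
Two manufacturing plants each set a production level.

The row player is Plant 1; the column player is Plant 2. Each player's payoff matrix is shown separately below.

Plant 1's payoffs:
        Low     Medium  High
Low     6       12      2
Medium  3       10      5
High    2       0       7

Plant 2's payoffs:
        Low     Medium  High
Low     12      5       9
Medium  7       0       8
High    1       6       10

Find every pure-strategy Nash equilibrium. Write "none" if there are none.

(Low, Low); (High, High)

(Low, Low): Plant 1 gets 6, best alternative 3; Plant 2 gets 12, best alternative 9. No profitable deviation — NE.
(Low, Medium): Plant 2 can switch to Low (5 → 12). Not NE.
(Low, High): Plant 1 can switch to Medium (2 → 5). Not NE.
(Medium, Low): Plant 1 can switch to Low (3 → 6). Not NE.
(Medium, Medium): Plant 1 can switch to Low (10 → 12). Not NE.
(Medium, High): Plant 1 can switch to High (5 → 7). Not NE.
(High, Low): Plant 1 can switch to Low (2 → 6). Not NE.
(High, Medium): Plant 1 can switch to Low (0 → 12). Not NE.
(High, High): Plant 1 gets 7, best alternative 5; Plant 2 gets 10, best alternative 6. No profitable deviation — NE.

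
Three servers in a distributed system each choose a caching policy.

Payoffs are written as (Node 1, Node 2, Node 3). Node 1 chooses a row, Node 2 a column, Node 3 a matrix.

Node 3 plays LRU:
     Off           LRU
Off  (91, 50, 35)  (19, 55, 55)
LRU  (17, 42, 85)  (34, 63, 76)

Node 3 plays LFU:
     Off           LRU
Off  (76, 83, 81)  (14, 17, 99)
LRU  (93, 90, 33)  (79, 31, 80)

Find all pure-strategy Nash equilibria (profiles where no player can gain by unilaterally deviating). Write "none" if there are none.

There is no pure-strategy Nash equilibrium.

For each player, find the best response to each opponent profile; mutual best responses are the pure NE.
Node 1 against (Off, LRU): payoffs 91, 17 → best response Off.
Node 1 against (Off, LFU): payoffs 76, 93 → best response LRU.
Node 1 against (LRU, LRU): payoffs 19, 34 → best response LRU.
Node 1 against (LRU, LFU): payoffs 14, 79 → best response LRU.
Node 2 against (Off, LRU): payoffs 50, 55 → best response LRU.
Node 2 against (Off, LFU): payoffs 83, 17 → best response Off.
Node 2 against (LRU, LRU): payoffs 42, 63 → best response LRU.
Node 2 against (LRU, LFU): payoffs 90, 31 → best response Off.
Node 3 against (Off, Off): payoffs 35, 81 → best response LFU.
Node 3 against (Off, LRU): payoffs 55, 99 → best response LFU.
Node 3 against (LRU, Off): payoffs 85, 33 → best response LRU.
Node 3 against (LRU, LRU): payoffs 76, 80 → best response LFU.
No profile is a mutual best response for all players.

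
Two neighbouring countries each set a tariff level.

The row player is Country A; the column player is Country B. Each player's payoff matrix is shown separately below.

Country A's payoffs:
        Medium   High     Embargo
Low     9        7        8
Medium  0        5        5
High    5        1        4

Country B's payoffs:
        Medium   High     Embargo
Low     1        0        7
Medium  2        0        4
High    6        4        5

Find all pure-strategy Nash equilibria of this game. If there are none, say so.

The unique pure-strategy Nash equilibrium is (Low, Embargo).

For each strategy profile, look for a profitable unilateral deviation.
(Low, Medium): Country B can switch to Embargo (1 → 7). Not NE.
(Low, High): Country B can switch to Medium (0 → 1). Not NE.
(Low, Embargo): Country A gets 8, best alternative 5; Country B gets 7, best alternative 1. No profitable deviation — NE.
(Medium, Medium): Country A can switch to Low (0 → 9). Not NE.
(Medium, High): Country A can switch to Low (5 → 7). Not NE.
(Medium, Embargo): Country A can switch to Low (5 → 8). Not NE.
(High, Medium): Country A can switch to Low (5 → 9). Not NE.
(High, High): Country A can switch to Low (1 → 7). Not NE.
(High, Embargo): Country A can switch to Low (4 → 8). Not NE.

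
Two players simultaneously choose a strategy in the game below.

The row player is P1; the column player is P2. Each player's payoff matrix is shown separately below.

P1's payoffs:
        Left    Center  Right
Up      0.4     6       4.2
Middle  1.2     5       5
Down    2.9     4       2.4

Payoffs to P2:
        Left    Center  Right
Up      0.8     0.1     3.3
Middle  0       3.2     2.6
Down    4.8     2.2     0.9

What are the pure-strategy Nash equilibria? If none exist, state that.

(Up, Left): P1 can switch to Middle (0.4 → 1.2). Not NE.
(Up, Center): P2 can switch to Left (0.1 → 0.8). Not NE.
(Up, Right): P1 can switch to Middle (4.2 → 5). Not NE.
(Middle, Left): P1 can switch to Down (1.2 → 2.9). Not NE.
(Middle, Center): P1 can switch to Up (5 → 6). Not NE.
(Middle, Right): P2 can switch to Center (2.6 → 3.2). Not NE.
(Down, Left): P1 gets 2.9, best alternative 1.2; P2 gets 4.8, best alternative 2.2. No profitable deviation — NE.
(The remaining 2 profiles each have a profitable deviation by the same check.)

(Down, Left)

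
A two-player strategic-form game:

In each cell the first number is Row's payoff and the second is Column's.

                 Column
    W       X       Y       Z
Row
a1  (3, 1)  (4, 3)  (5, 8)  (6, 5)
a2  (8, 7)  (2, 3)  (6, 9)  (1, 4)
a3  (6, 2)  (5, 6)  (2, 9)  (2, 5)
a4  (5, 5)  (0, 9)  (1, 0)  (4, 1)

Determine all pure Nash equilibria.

For each strategy profile, look for a profitable unilateral deviation.
(a1, W): Row can switch to a2 (3 → 8). Not NE.
(a1, X): Row can switch to a3 (4 → 5). Not NE.
(a1, Y): Row can switch to a2 (5 → 6). Not NE.
(a1, Z): Column can switch to Y (5 → 8). Not NE.
(a2, W): Column can switch to Y (7 → 9). Not NE.
(a2, X): Row can switch to a1 (2 → 4). Not NE.
(a2, Y): Row gets 6, best alternative 5; Column gets 9, best alternative 7. No profitable deviation — NE.
(The remaining 9 profiles each have a profitable deviation by the same check.)

Pure NE: (a2, Y)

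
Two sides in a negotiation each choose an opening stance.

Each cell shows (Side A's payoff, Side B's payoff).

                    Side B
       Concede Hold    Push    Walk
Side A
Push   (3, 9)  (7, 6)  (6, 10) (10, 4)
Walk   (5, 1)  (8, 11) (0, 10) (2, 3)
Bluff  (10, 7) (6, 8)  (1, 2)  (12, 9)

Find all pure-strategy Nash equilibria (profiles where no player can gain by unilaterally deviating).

Pure-strategy Nash equilibria: (Push, Push), (Walk, Hold), (Bluff, Walk)

For each strategy profile, look for a profitable unilateral deviation.
(Push, Concede): Side A can switch to Walk (3 → 5). Not NE.
(Push, Hold): Side A can switch to Walk (7 → 8). Not NE.
(Push, Push): Side A gets 6, best alternative 1; Side B gets 10, best alternative 9. No profitable deviation — NE.
(Push, Walk): Side A can switch to Bluff (10 → 12). Not NE.
(Walk, Concede): Side A can switch to Bluff (5 → 10). Not NE.
(Walk, Hold): Side A gets 8, best alternative 7; Side B gets 11, best alternative 10. No profitable deviation — NE.
(Walk, Push): Side A can switch to Push (0 → 6). Not NE.
(Walk, Walk): Side A can switch to Push (2 → 10). Not NE.
(Bluff, Concede): Side B can switch to Hold (7 → 8). Not NE.
(Bluff, Hold): Side A can switch to Push (6 → 7). Not NE.
(Bluff, Walk): Side A gets 12, best alternative 10; Side B gets 9, best alternative 8. No profitable deviation — NE.
(The remaining 1 profile has a profitable deviation by the same check.)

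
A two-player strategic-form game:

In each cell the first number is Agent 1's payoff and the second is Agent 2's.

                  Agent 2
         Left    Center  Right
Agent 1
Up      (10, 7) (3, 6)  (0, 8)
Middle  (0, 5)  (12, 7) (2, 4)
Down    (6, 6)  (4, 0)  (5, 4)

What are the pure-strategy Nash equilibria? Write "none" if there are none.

Pure NE: (Middle, Center)

Check each profile: it is a Nash equilibrium iff no player can strictly gain by switching unilaterally.
(Up, Left): Agent 2 can switch to Right (7 → 8). Not NE.
(Up, Center): Agent 1 can switch to Middle (3 → 12). Not NE.
(Up, Right): Agent 1 can switch to Middle (0 → 2). Not NE.
(Middle, Left): Agent 1 can switch to Up (0 → 10). Not NE.
(Middle, Center): Agent 1 gets 12, best alternative 4; Agent 2 gets 7, best alternative 5. No profitable deviation — NE.
(Middle, Right): Agent 1 can switch to Down (2 → 5). Not NE.
(Down, Left): Agent 1 can switch to Up (6 → 10). Not NE.
(Down, Center): Agent 1 can switch to Middle (4 → 12). Not NE.
(Down, Right): Agent 2 can switch to Left (4 → 6). Not NE.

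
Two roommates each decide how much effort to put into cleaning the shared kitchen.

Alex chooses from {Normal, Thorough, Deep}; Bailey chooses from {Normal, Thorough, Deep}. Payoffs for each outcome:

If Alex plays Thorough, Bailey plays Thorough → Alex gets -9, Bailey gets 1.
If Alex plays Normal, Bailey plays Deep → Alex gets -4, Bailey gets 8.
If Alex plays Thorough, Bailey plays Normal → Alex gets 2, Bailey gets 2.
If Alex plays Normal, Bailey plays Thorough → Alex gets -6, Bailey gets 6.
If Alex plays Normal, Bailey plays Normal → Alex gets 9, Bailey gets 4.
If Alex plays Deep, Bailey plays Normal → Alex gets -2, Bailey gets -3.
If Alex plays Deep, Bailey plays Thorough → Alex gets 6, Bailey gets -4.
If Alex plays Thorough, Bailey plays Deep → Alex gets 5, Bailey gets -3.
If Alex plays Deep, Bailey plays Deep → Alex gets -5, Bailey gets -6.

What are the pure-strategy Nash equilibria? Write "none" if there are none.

(Normal, Normal): Bailey can switch to Thorough (4 → 6). Not NE.
(Normal, Thorough): Alex can switch to Deep (-6 → 6). Not NE.
(Normal, Deep): Alex can switch to Thorough (-4 → 5). Not NE.
(Thorough, Normal): Alex can switch to Normal (2 → 9). Not NE.
(Thorough, Thorough): Alex can switch to Normal (-9 → -6). Not NE.
(Thorough, Deep): Bailey can switch to Normal (-3 → 2). Not NE.
(Deep, Normal): Alex can switch to Normal (-2 → 9). Not NE.
(Deep, Thorough): Bailey can switch to Normal (-4 → -3). Not NE.
(The remaining 1 profile has a profitable deviation by the same check.)

There is no pure-strategy Nash equilibrium.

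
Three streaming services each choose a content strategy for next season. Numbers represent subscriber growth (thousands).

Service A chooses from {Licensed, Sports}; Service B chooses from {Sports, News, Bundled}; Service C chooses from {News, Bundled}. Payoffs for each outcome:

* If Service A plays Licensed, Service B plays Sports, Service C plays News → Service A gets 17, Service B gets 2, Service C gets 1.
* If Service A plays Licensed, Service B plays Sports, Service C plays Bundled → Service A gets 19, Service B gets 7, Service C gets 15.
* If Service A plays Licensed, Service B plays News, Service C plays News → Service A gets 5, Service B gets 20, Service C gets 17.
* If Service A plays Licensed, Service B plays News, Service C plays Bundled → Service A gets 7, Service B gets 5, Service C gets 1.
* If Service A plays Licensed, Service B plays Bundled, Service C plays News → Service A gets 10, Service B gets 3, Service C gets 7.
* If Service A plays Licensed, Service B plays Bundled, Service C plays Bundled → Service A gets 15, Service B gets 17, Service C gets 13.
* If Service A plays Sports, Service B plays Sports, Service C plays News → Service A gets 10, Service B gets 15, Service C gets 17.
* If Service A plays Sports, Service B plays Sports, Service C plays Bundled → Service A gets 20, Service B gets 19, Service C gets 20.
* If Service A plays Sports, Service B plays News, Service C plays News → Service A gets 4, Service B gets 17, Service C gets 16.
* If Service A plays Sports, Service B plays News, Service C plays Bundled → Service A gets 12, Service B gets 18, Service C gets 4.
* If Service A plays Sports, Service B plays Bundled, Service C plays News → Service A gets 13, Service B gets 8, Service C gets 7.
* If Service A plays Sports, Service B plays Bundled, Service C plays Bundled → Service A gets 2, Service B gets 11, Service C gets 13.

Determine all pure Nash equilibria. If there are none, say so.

(Licensed, News, News), (Licensed, Bundled, Bundled), (Sports, Sports, Bundled)

For each player, find the best response to each opponent profile; mutual best responses are the pure NE.
Service A against (Sports, News): payoffs 17, 10 → best response Licensed.
Service A against (Sports, Bundled): payoffs 19, 20 → best response Sports.
Service A against (News, News): payoffs 5, 4 → best response Licensed.
Service A against (News, Bundled): payoffs 7, 12 → best response Sports.
Service A against (Bundled, News): payoffs 10, 13 → best response Sports.
Service A against (Bundled, Bundled): payoffs 15, 2 → best response Licensed.
Service B against (Licensed, News): payoffs 2, 20, 3 → best response News.
Service B against (Licensed, Bundled): payoffs 7, 5, 17 → best response Bundled.
Service B against (Sports, News): payoffs 15, 17, 8 → best response News.
Service B against (Sports, Bundled): payoffs 19, 18, 11 → best response Sports.
Service C against (Licensed, Sports): payoffs 1, 15 → best response Bundled.
Service C against (Licensed, News): payoffs 17, 1 → best response News.
Service C against (Licensed, Bundled): payoffs 7, 13 → best response Bundled.
Service C against (Sports, Sports): payoffs 17, 20 → best response Bundled.
Service C against (Sports, News): payoffs 16, 4 → best response News.
Service C against (Sports, Bundled): payoffs 7, 13 → best response Bundled.
Mutual best responses: (Licensed, News, News); (Licensed, Bundled, Bundled); (Sports, Sports, Bundled).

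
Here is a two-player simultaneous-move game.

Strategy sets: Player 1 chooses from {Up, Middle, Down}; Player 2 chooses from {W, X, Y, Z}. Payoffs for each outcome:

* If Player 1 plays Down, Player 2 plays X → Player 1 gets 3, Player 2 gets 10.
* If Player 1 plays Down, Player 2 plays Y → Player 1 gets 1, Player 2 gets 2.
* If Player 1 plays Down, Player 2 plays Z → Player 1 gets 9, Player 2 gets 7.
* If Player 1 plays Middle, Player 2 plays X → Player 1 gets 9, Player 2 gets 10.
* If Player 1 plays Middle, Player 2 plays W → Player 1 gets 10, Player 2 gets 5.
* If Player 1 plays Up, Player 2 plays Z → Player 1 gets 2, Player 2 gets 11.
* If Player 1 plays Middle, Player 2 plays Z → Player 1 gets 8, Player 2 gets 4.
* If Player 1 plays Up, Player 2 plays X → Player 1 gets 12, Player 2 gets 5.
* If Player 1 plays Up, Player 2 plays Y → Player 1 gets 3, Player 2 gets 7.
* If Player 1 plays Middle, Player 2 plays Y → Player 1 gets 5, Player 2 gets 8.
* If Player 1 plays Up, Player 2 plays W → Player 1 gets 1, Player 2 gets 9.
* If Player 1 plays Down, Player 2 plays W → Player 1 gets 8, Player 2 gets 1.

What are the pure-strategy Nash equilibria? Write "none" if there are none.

For each player, find the best response to each opponent profile; mutual best responses are the pure NE.
Player 1 against W: payoffs 1, 10, 8 → best response Middle.
Player 1 against X: payoffs 12, 9, 3 → best response Up.
Player 1 against Y: payoffs 3, 5, 1 → best response Middle.
Player 1 against Z: payoffs 2, 8, 9 → best response Down.
Player 2 against Up: payoffs 9, 5, 7, 11 → best response Z.
Player 2 against Middle: payoffs 5, 10, 8, 4 → best response X.
Player 2 against Down: payoffs 1, 10, 2, 7 → best response X.
No profile is a mutual best response for all players.

There is no pure-strategy Nash equilibrium.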